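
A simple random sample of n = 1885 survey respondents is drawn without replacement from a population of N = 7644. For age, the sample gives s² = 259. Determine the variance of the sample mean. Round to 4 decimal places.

0.1035

Under SRS without replacement, Var(ȳ) = (1 − f)·s²/n with f = n/N = 1885/7644 = 0.24659864.
Var(ȳ) = (1 − 0.24659864)·259/1885 = 0.75340136·0.13740053 = 0.10351775.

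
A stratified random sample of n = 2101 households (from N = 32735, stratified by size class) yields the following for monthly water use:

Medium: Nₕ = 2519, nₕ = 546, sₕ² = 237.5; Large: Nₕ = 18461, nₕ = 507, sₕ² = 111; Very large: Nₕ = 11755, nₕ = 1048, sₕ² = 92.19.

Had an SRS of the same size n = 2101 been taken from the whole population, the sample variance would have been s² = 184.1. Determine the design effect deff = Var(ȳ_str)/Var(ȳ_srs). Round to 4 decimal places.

0.9764

Var(ȳ_str) = Σ Wₕ²(1−fₕ)sₕ²/nₕ with Wₕ = Nₕ/32735:
  Medium: (2519/32735)²·(1−546/2519)·237.5/546 = 0.0020174442
  Large: (18461/32735)²·(1−507/18461)·111/507 = 0.067718413
  Very large: (11755/32735)²·(1−1048/11755)·92.19/1048 = 0.010332092
  → Var(ȳ_str) = 0.080067949.
Var(ȳ_srs) = (1 − 2101/32735)·184.1/2101 = 0.082000991.
deff = 0.080067949 / 0.082000991 = 0.9764.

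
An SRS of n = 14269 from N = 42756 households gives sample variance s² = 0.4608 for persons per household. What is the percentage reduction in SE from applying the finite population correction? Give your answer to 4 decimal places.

f = n/N = 14269/42756 = 0.33373094.
SE_no-fpc = √(s²/n) = 0.005682762; SE_fpc = √((1−f)s²/n) = 0.0046385719.
Ratio = √(1−f) = 0.81625306. Reduction = 100·(1 − 0.81625306) = 18.3747%.

18.3747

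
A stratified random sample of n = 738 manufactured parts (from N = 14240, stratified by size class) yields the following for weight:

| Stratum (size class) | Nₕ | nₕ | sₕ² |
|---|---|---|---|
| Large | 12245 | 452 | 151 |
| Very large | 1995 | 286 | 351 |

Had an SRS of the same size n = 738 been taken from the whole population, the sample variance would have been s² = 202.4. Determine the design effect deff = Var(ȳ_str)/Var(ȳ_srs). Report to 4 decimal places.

0.9942

Var(ȳ_str) = Σ Wₕ²(1−fₕ)sₕ²/nₕ with Wₕ = Nₕ/14240:
  Large: (12245/14240)²·(1−452/12245)·151/452 = 0.23790393
  Very large: (1995/14240)²·(1−286/1995)·351/286 = 0.020635076
  → Var(ȳ_str) = 0.25853901.
Var(ȳ_srs) = (1 − 738/14240)·202.4/738 = 0.26004126.
deff = 0.25853901 / 0.26004126 = 0.9942.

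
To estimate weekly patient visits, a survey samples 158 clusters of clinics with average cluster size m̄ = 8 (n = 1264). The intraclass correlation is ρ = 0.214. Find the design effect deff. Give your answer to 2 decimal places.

deff = 1 + (8 − 1)·0.214 = 1 + 1.498 = 2.498.

2.50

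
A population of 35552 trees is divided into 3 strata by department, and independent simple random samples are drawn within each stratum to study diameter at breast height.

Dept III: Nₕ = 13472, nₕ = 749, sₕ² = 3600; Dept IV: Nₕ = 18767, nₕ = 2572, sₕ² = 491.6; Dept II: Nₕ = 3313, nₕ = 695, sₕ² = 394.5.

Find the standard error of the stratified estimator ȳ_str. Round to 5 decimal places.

0.83765

Var(ȳ_str) = Σₕ Wₕ²(1 − fₕ)sₕ²/nₕ with Wₕ = Nₕ/N, N = 35552.
Dept III: Wₕ = 0.37893789; term = 0.37893789²·(1 − 0.05559679)·3600/749 = 0.65179978.
Dept IV: Wₕ = 0.52787466; term = 0.52787466²·(1 − 0.13704908)·491.6/2572 = 0.045960912.
Dept II: Wₕ = 0.09318744; term = 0.09318744²·(1 − 0.20977966)·394.5/695 = 0.0038951591.
Sum = 0.70165585.
SE = √(0.70165585) = 0.83765.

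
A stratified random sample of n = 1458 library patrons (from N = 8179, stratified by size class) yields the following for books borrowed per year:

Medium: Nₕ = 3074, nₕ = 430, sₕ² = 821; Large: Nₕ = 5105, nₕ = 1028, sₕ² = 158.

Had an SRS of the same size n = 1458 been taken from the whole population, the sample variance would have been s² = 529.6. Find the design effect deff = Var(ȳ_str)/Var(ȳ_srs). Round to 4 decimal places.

Var(ȳ_str) = Σ Wₕ²(1−fₕ)sₕ²/nₕ with Wₕ = Nₕ/8179:
  Medium: (3074/8179)²·(1−430/3074)·821/430 = 0.23197415
  Large: (5105/8179)²·(1−1028/5105)·158/1028 = 0.047818948
  → Var(ȳ_str) = 0.2797931.
Var(ȳ_srs) = (1 − 1458/8179)·529.6/1458 = 0.29848612.
deff = 0.2797931 / 0.29848612 = 0.9374.

0.9374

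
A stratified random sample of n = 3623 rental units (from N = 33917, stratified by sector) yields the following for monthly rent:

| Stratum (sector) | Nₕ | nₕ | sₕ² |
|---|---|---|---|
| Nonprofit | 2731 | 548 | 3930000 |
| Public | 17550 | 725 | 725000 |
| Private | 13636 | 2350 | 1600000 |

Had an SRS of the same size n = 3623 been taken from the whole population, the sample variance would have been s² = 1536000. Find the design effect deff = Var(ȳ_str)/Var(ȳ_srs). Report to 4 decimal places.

Var(ȳ_str) = Σ Wₕ²(1−fₕ)sₕ²/nₕ with Wₕ = Nₕ/33917:
  Nonprofit: (2731/33917)²·(1−548/2731)·3930000/548 = 37.166577
  Public: (17550/33917)²·(1−725/17550)·725000/725 = 256.68313
  Private: (13636/33917)²·(1−2350/13636)·1600000/2350 = 91.084462
  → Var(ȳ_str) = 384.93417.
Var(ȳ_srs) = (1 − 3623/33917)·1536000/3623 = 378.67102.
deff = 384.93417 / 378.67102 = 1.0165.

1.0165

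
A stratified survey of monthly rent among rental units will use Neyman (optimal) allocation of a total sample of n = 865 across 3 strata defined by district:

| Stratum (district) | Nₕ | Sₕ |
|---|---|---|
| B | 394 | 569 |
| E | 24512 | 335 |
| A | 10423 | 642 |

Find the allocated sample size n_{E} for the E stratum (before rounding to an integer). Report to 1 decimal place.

469.5

Neyman allocation: nₕ = n·NₕSₕ / Σⱼ NⱼSⱼ.
Σ NⱼSⱼ = 394·569 + 24512·335 + 10423·642 = 1.5127272 × 10^7.
n_{E} = 865·24512·335 / (1.5127272 × 10^7) = 469.5.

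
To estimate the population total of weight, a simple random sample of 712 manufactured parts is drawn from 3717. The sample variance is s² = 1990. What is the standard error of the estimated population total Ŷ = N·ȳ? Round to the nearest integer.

5587

Var(Ŷ) = N²·Var(ȳ) = N²·(1 − n/N)·s²/n.
f = 712/3717 = 0.19155233; Var(ȳ) = 0.80844767·1990/712 = 2.2595658.
Var(Ŷ) = 3717² · 2.2595658 = 3.1218362 × 10^7.
SE(Ŷ) = √(3.1218362 × 10^7) = 5587.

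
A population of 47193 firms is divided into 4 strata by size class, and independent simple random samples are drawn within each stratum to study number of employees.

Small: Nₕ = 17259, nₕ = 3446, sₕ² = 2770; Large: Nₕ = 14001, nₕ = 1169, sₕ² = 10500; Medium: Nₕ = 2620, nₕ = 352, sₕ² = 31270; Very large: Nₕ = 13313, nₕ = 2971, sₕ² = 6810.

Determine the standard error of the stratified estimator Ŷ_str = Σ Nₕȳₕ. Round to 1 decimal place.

51466.7

Var(Ŷ_str) = Σₕ Nₕ²(1 − fₕ)sₕ²/nₕ.
Small: 17259²·(1 − 3446/17259)·2770/3446 = 1.9163205 × 10^8.
Large: 14001²·(1 − 1169/14001)·10500/1169 = 1.61372 × 10^9.
Medium: 2620²·(1 − 352/2620)·31270/352 = 5.2787313 × 10^8.
Very large: 13313²·(1 − 2971/13313)·6810/2971 = 3.1559123 × 10^8.
Sum = 2.6488164 × 10^9.
SE = √(2.6488164 × 10^9) = 51466.7.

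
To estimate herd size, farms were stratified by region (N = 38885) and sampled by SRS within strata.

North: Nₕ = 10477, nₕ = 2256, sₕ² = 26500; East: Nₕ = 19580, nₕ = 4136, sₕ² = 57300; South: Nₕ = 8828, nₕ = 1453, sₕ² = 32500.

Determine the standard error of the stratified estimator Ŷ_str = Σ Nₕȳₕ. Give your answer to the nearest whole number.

81593

Var(Ŷ_str) = Σₕ Nₕ²(1 − fₕ)sₕ²/nₕ.
North: 10477²·(1 − 2256/10477)·26500/2256 = 1.0117387 × 10^9.
East: 19580²·(1 − 4136/19580)·57300/4136 = 4.1893493 × 10^9.
South: 8828²·(1 − 1453/8828)·32500/1453 = 1.4562706 × 10^9.
Sum = 6.6573586 × 10^9.
SE = √(6.6573586 × 10^9) = 81593.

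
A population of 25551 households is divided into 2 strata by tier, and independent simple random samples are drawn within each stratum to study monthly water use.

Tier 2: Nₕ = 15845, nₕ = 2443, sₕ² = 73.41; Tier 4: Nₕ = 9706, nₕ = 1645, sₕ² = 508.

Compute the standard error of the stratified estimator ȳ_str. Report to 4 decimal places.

0.2163

Var(ȳ_str) = Σₕ Wₕ²(1 − fₕ)sₕ²/nₕ with Wₕ = Nₕ/N, N = 25551.
Tier 2: Wₕ = 0.62013228; term = 0.62013228²·(1 − 0.15418113)·73.41/2443 = 0.0097741232.
Tier 4: Wₕ = 0.37986772; term = 0.37986772²·(1 − 0.16948279)·508/1645 = 0.037009329.
Sum = 0.046783452.
SE = √(0.046783452) = 0.2163.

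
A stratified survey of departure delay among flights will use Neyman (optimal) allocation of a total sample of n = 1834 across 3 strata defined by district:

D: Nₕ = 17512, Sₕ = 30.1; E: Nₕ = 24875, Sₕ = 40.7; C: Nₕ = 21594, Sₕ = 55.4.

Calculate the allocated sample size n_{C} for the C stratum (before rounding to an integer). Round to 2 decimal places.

Neyman allocation: nₕ = n·NₕSₕ / Σⱼ NⱼSⱼ.
Σ NⱼSⱼ = 17512·30.1 + 24875·40.7 + 21594·55.4 = 2.7358313 × 10^6.
n_{C} = 1834·21594·55.4 / (2.7358313 × 10^6) = 801.96.

801.96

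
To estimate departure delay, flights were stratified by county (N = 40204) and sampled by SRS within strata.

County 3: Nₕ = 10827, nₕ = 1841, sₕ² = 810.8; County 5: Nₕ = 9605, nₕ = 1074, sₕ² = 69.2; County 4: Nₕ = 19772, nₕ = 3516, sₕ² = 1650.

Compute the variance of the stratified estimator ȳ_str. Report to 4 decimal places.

Var(ȳ_str) = Σₕ Wₕ²(1 − fₕ)sₕ²/nₕ with Wₕ = Nₕ/N, N = 40204.
County 3: Wₕ = 0.26930156; term = 0.26930156²·(1 − 0.17003787)·810.8/1841 = 0.02650916.
County 5: Wₕ = 0.23890658; term = 0.23890658²·(1 − 0.11181676)·69.2/1074 = 0.003266334.
County 4: Wₕ = 0.49179186; term = 0.49179186²·(1 − 0.17782723)·1650/3516 = 0.093317016.
Sum = 0.12309251.

0.1231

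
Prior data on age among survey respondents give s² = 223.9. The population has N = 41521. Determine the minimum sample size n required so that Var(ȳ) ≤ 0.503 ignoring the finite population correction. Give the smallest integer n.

Without fpc, n₀ = s²/D = 223.9/0.503 = 445.1292.
Rounding up, n = 446.

446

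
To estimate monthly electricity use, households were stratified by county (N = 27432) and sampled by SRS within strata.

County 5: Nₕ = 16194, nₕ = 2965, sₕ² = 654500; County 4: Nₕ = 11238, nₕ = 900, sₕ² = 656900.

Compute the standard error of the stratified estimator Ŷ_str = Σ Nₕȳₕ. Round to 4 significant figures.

Var(Ŷ_str) = Σₕ Nₕ²(1 − fₕ)sₕ²/nₕ.
County 5: 16194²·(1 − 2965/16194)·654500/2965 = 4.7289651 × 10^10.
County 4: 11238²·(1 − 900/11238)·656900/900 = 8.4797355 × 10^10.
Sum = 1.3208701 × 10^11.
SE = √(1.3208701 × 10^11) = 363400.

363400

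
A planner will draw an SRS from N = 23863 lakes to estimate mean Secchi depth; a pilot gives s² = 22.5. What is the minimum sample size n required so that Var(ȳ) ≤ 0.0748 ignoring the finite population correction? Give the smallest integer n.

Without fpc, n₀ = s²/D = 22.5/0.0748 = 300.8021.
Rounding up, n = 301.

301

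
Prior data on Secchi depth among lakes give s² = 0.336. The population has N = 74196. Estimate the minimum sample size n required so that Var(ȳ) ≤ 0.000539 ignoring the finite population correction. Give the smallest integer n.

Without fpc, n₀ = s²/D = 0.336/0.000539 = 623.3766.
Rounding up, n = 624.

624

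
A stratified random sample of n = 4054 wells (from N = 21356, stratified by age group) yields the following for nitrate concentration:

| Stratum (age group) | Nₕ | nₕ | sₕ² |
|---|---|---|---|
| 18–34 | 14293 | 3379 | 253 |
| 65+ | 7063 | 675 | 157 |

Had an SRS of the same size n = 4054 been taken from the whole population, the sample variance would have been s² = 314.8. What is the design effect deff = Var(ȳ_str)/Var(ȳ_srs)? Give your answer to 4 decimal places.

0.7728

Var(ȳ_str) = Σ Wₕ²(1−fₕ)sₕ²/nₕ with Wₕ = Nₕ/21356:
  18–34: (14293/21356)²·(1−3379/14293)·253/3379 = 0.025609426
  65+: (7063/21356)²·(1−675/7063)·157/675 = 0.023009658
  → Var(ȳ_str) = 0.048619084.
Var(ȳ_srs) = (1 − 4054/21356)·314.8/4054 = 0.062911114.
deff = 0.048619084 / 0.062911114 = 0.7728.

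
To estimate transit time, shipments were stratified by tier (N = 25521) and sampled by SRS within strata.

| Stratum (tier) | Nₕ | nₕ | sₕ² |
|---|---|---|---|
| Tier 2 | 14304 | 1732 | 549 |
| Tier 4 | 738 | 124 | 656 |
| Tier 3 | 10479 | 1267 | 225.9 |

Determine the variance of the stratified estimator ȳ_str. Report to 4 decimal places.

0.1176

Var(ȳ_str) = Σₕ Wₕ²(1 − fₕ)sₕ²/nₕ with Wₕ = Nₕ/N, N = 25521.
Tier 2: Wₕ = 0.56047961; term = 0.56047961²·(1 − 0.12108501)·549/1732 = 0.087516704.
Tier 4: Wₕ = 0.02891736; term = 0.02891736²·(1 − 0.16802168)·656/124 = 0.0036805397.
Tier 3: Wₕ = 0.41060303; term = 0.41060303²·(1 − 0.12090848)·225.9/1267 = 0.026425183.
Sum = 0.11762243.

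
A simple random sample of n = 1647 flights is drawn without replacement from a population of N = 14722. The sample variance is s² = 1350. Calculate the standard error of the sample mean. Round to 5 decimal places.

0.85321

Under SRS without replacement, Var(ȳ) = (1 − f)·s²/n with f = n/N = 1647/14722 = 0.11187339.
Var(ȳ) = (1 − 0.11187339)·1350/1647 = 0.88812661·0.81967213 = 0.72797263.
SE(ȳ) = √(0.72797263) = 0.85321.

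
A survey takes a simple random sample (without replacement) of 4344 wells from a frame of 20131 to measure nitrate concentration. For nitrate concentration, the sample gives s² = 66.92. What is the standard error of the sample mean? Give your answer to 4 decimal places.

0.1099

Under SRS without replacement, Var(ȳ) = (1 − f)·s²/n with f = n/N = 4344/20131 = 0.21578660.
Var(ȳ) = (1 − 0.21578660)·66.92/4344 = 0.78421340·0.015405157 = 0.01208093.
SE(ȳ) = √(0.01208093) = 0.1099.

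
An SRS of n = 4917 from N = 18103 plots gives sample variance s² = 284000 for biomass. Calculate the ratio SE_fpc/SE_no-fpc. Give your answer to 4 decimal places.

0.8535

f = n/N = 4917/18103 = 0.27161244.
SE_no-fpc = √(s²/n) = 7.5999208; SE_fpc = √((1−f)s²/n) = 6.4861999.
Ratio = √(1−f) = 0.85345624.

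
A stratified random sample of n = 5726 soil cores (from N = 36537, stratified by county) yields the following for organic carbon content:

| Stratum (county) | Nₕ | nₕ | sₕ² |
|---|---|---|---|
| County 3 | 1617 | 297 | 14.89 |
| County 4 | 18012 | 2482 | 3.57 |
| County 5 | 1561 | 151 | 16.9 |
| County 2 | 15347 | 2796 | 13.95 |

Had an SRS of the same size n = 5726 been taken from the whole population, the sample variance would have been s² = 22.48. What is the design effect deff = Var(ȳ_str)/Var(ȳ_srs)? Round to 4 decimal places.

0.3884

Var(ȳ_str) = Σ Wₕ²(1−fₕ)sₕ²/nₕ with Wₕ = Nₕ/36537:
  County 3: (1617/36537)²·(1−297/1617)·14.89/297 = 8.0159764 × 10^-5
  County 4: (18012/36537)²·(1−2482/18012)·3.57/2482 = 3.0139363 × 10^-4
  County 5: (1561/36537)²·(1−151/1561)·16.9/151 = 1.8452958 × 10^-4
  County 2: (15347/36537)²·(1−2796/15347)·13.95/2796 = 7.1990152 × 10^-4
  → Var(ȳ_str) = 0.0012859845.
Var(ȳ_srs) = (1 − 5726/36537)·22.48/5726 = 0.0033106851.
deff = 0.0012859845 / 0.0033106851 = 0.3884.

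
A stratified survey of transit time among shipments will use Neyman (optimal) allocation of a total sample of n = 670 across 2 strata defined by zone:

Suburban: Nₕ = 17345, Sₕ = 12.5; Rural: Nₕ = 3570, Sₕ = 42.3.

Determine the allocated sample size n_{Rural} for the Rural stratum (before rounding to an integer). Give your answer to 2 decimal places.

275.07

Neyman allocation: nₕ = n·NₕSₕ / Σⱼ NⱼSⱼ.
Σ NⱼSⱼ = 17345·12.5 + 3570·42.3 = 367823.5.
n_{Rural} = 670·3570·42.3 / 367823.5 = 275.07.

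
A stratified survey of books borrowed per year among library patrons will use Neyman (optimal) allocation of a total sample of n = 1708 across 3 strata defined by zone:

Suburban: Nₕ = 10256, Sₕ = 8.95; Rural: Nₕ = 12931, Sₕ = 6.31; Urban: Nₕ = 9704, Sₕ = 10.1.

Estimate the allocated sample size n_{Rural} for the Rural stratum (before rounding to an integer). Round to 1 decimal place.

513.5

Neyman allocation: nₕ = n·NₕSₕ / Σⱼ NⱼSⱼ.
Σ NⱼSⱼ = 10256·8.95 + 12931·6.31 + 9704·10.1 = 271396.21.
n_{Rural} = 1708·12931·6.31 / 271396.21 = 513.5.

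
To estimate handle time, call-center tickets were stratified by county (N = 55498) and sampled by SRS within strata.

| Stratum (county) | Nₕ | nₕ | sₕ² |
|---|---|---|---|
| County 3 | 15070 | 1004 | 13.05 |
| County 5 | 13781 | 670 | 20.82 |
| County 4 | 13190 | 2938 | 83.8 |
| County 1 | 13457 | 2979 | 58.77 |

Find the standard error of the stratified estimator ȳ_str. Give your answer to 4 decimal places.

Var(ȳ_str) = Σₕ Wₕ²(1 − fₕ)sₕ²/nₕ with Wₕ = Nₕ/N, N = 55498.
County 3: Wₕ = 0.27154132; term = 0.27154132²·(1 − 0.06662243)·13.05/1004 = 8.9455284 × 10^-4.
County 5: Wₕ = 0.24831525; term = 0.24831525²·(1 − 0.04861766)·20.82/670 = 0.0018229208.
County 4: Wₕ = 0.23766622; term = 0.23766622²·(1 − 0.22274450)·83.8/2938 = 0.0012522498.
County 1: Wₕ = 0.24247721; term = 0.24247721²·(1 − 0.22137178)·58.77/2979 = 9.0314435 × 10^-4.
Sum = 0.0048728678.
SE = √(0.0048728678) = 0.0698.

0.0698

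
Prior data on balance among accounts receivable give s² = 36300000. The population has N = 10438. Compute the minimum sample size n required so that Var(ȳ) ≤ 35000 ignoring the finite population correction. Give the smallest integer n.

1038

Without fpc, n₀ = s²/D = 36300000/35000 = 1037.1429.
Rounding up, n = 1038.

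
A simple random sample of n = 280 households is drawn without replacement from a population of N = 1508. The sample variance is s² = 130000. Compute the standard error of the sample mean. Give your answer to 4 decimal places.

19.4442

Under SRS without replacement, Var(ȳ) = (1 − f)·s²/n with f = n/N = 280/1508 = 0.18567639.
Var(ȳ) = (1 − 0.18567639)·130000/280 = 0.81432361·464.28571 = 378.07882.
SE(ȳ) = √(378.07882) = 19.4442.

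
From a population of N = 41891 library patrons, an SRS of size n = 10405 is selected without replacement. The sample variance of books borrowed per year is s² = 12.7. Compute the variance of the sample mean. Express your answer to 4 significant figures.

9.174 × 10^-4

Under SRS without replacement, Var(ȳ) = (1 − f)·s²/n with f = n/N = 10405/41891 = 0.24838271.
Var(ȳ) = (1 − 0.24838271)·12.7/10405 = 0.75161729·0.001220567 = 9.1739929 × 10^-4.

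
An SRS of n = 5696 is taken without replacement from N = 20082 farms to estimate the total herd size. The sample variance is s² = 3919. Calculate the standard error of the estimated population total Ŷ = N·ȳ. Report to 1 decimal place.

Var(Ŷ) = N²·Var(ȳ) = N²·(1 − n/N)·s²/n.
f = 5696/20082 = 0.28363709; Var(ȳ) = 0.71636291·3919/5696 = 0.4928768.
Var(Ŷ) = 20082² · 0.4928768 = 1.9877067 × 10^8.
SE(Ŷ) = √(1.9877067 × 10^8) = 14098.6.

14098.6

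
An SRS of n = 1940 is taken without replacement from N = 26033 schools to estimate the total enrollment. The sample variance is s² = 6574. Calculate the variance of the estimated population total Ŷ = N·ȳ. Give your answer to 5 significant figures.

2.1254 × 10^9

Var(Ŷ) = N²·Var(ȳ) = N²·(1 − n/N)·s²/n.
f = 1940/26033 = 0.07452080; Var(ȳ) = 0.92547920·6574/1940 = 3.1361342.
Var(Ŷ) = 26033² · 3.1361342 = 2.1254117 × 10^9.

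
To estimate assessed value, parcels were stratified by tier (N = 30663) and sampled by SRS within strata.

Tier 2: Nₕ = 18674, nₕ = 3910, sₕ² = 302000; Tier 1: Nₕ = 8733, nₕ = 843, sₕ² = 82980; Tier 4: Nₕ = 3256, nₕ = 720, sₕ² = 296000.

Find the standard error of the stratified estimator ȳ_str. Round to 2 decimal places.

Var(ȳ_str) = Σₕ Wₕ²(1 − fₕ)sₕ²/nₕ with Wₕ = Nₕ/N, N = 30663.
Tier 2: Wₕ = 0.60900760; term = 0.60900760²·(1 − 0.20938203)·302000/3910 = 22.648648.
Tier 1: Wₕ = 0.28480579; term = 0.28480579²·(1 − 0.09653040)·82980/843 = 7.2136827.
Tier 4: Wₕ = 0.10618661; term = 0.10618661²·(1 − 0.22113022)·296000/720 = 3.6104686.
Sum = 33.472799.
SE = √(33.472799) = 5.79.

5.79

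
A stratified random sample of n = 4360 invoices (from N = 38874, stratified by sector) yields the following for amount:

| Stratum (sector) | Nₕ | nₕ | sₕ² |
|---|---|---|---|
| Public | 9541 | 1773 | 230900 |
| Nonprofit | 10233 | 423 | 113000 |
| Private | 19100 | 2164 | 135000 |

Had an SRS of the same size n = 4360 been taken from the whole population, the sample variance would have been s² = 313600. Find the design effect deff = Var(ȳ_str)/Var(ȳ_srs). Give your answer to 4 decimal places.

Var(ȳ_str) = Σ Wₕ²(1−fₕ)sₕ²/nₕ with Wₕ = Nₕ/38874:
  Public: (9541/38874)²·(1−1773/9541)·230900/1773 = 6.3870431
  Nonprofit: (10233/38874)²·(1−423/10233)·113000/423 = 17.745637
  Private: (19100/38874)²·(1−2164/19100)·135000/2164 = 13.35372
  → Var(ȳ_str) = 37.4864.
Var(ȳ_srs) = (1 − 4360/38874)·313600/4360 = 63.859517.
deff = 37.4864 / 63.859517 = 0.5870.

0.5870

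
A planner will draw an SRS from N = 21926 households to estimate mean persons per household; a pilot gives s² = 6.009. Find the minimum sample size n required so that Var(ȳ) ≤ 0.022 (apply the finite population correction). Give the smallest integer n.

Without fpc, n₀ = s²/D = 6.009/0.022 = 273.1364.
With fpc, (1 − n/N)·s²/n ≤ D requires n ≥ n₀/(1 + n₀/N) = 273.1364/(1 + 273.1364/21926) = 269.7758.
Rounding up, n = 270.

270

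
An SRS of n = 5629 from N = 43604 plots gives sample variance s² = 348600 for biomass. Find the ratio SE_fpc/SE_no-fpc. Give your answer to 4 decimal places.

f = n/N = 5629/43604 = 0.12909366.
SE_no-fpc = √(s²/n) = 7.8695168; SE_fpc = √((1−f)s²/n) = 7.344019.
Ratio = √(1−f) = 0.93322363.

0.9332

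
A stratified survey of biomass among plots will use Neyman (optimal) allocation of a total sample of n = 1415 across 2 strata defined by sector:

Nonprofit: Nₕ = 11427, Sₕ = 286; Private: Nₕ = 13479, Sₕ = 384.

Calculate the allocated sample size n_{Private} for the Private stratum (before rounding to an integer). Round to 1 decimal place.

867.3

Neyman allocation: nₕ = n·NₕSₕ / Σⱼ NⱼSⱼ.
Σ NⱼSⱼ = 11427·286 + 13479·384 = 8.444058 × 10^6.
n_{Private} = 1415·13479·384 / (8.444058 × 10^6) = 867.3.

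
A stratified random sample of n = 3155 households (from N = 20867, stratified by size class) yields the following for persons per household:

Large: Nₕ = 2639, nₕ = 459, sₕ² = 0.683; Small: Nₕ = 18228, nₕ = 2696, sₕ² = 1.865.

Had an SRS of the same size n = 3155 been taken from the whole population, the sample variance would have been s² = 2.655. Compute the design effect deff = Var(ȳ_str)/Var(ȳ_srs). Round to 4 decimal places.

0.6572

Var(ȳ_str) = Σ Wₕ²(1−fₕ)sₕ²/nₕ with Wₕ = Nₕ/20867:
  Large: (2639/20867)²·(1−459/2639)·0.683/459 = 1.9660016 × 10^-5
  Small: (18228/20867)²·(1−2696/18228)·1.865/2696 = 4.4978536 × 10^-4
  → Var(ȳ_str) = 4.6944538 × 10^-4.
Var(ȳ_srs) = (1 − 3155/20867)·2.655/3155 = 7.1428701 × 10^-4.
deff = (4.6944538 × 10^-4) / (7.1428701 × 10^-4) = 0.6572.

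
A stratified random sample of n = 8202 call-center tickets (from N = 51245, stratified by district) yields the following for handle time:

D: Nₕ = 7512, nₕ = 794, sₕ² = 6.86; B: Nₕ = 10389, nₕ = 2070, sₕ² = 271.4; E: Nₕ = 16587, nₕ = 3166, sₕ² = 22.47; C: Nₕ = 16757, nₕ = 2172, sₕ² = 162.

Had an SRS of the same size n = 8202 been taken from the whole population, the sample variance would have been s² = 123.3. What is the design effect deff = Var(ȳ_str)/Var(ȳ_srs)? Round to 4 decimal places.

0.9523

Var(ȳ_str) = Σ Wₕ²(1−fₕ)sₕ²/nₕ with Wₕ = Nₕ/51245:
  D: (7512/51245)²·(1−794/7512)·6.86/794 = 1.6603368 × 10^-4
  B: (10389/51245)²·(1−2070/10389)·271.4/2070 = 0.0043150057
  E: (16587/51245)²·(1−3166/16587)·22.47/3166 = 6.0164718 × 10^-4
  C: (16757/51245)²·(1−2172/16757)·162/2172 = 0.0069415252
  → Var(ȳ_str) = 0.012024212.
Var(ȳ_srs) = (1 − 8202/51245)·123.3/8202 = 0.01262683.
deff = 0.012024212 / 0.01262683 = 0.9523.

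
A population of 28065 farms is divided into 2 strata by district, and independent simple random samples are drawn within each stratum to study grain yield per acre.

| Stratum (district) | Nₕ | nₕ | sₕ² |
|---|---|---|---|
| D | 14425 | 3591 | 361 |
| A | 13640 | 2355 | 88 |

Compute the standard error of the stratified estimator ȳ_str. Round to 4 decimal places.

Var(ȳ_str) = Σₕ Wₕ²(1 − fₕ)sₕ²/nₕ with Wₕ = Nₕ/N, N = 28065.
D: Wₕ = 0.51398539; term = 0.51398539²·(1 − 0.24894281)·361/3591 = 0.019946484.
A: Wₕ = 0.48601461; term = 0.48601461²·(1 − 0.17265396)·88/2355 = 0.0073026015.
Sum = 0.027249086.
SE = √(0.027249086) = 0.1651.

0.1651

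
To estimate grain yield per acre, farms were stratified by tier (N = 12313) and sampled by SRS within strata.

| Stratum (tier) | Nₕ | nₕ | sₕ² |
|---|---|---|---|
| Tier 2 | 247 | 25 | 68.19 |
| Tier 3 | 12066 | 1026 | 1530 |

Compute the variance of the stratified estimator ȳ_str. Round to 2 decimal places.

Var(ȳ_str) = Σₕ Wₕ²(1 − fₕ)sₕ²/nₕ with Wₕ = Nₕ/N, N = 12313.
Tier 2: Wₕ = 0.02006010; term = 0.02006010²·(1 − 0.10121457)·68.19/25 = 9.8651309 × 10^-4.
Tier 3: Wₕ = 0.97993990; term = 0.97993990²·(1 − 0.08503232)·1530/1026 = 1.3102335.
Sum = 1.31122.

1.31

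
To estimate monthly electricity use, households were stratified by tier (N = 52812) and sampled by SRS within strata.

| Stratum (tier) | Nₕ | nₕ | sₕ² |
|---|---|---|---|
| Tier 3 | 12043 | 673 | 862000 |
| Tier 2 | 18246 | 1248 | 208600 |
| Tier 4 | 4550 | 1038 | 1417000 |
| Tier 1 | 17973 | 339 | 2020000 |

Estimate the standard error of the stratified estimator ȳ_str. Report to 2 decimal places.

Var(ȳ_str) = Σₕ Wₕ²(1 − fₕ)sₕ²/nₕ with Wₕ = Nₕ/N, N = 52812.
Tier 3: Wₕ = 0.22803530; term = 0.22803530²·(1 − 0.05588309)·862000/673 = 62.881389.
Tier 2: Wₕ = 0.34548966; term = 0.34548966²·(1 − 0.06839855)·208600/1248 = 18.586601.
Tier 4: Wₕ = 0.08615466; term = 0.08615466²·(1 − 0.22813187)·1417000/1038 = 7.821196.
Tier 1: Wₕ = 0.34032038; term = 0.34032038²·(1 − 0.01886163)·2020000/339 = 677.10786.
Sum = 766.39705.
SE = √(766.39705) = 27.68.

27.68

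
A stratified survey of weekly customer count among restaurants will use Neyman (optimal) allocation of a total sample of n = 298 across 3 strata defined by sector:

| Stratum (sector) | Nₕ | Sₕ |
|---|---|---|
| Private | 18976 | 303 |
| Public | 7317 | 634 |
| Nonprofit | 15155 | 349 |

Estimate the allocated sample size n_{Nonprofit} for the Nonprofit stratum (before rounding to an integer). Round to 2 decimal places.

100.53

Neyman allocation: nₕ = n·NₕSₕ / Σⱼ NⱼSⱼ.
Σ NⱼSⱼ = 18976·303 + 7317·634 + 15155·349 = 1.5677801 × 10^7.
n_{Nonprofit} = 298·15155·349 / (1.5677801 × 10^7) = 100.53.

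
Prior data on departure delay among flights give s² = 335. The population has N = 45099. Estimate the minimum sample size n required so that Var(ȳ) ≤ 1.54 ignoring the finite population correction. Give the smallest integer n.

Without fpc, n₀ = s²/D = 335/1.54 = 217.5325.
Rounding up, n = 218.

218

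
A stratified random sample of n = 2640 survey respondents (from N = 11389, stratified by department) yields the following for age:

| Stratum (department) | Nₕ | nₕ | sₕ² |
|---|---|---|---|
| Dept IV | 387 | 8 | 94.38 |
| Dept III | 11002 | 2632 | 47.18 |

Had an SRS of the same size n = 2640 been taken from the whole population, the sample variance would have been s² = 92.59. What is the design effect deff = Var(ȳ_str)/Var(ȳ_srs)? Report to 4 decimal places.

0.9675

Var(ȳ_str) = Σ Wₕ²(1−fₕ)sₕ²/nₕ with Wₕ = Nₕ/11389:
  Dept IV: (387/11389)²·(1−8/387)·94.38/8 = 0.013340404
  Dept III: (11002/11389)²·(1−2632/11002)·47.18/2632 = 0.012726177
  → Var(ȳ_str) = 0.026066581.
Var(ȳ_srs) = (1 − 2640/11389)·92.59/2640 = 0.026942195.
deff = 0.026066581 / 0.026942195 = 0.9675.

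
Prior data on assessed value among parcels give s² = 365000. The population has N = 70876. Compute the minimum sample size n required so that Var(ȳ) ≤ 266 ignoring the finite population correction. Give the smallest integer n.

1373

Without fpc, n₀ = s²/D = 365000/266 = 1372.1805.
Rounding up, n = 1373.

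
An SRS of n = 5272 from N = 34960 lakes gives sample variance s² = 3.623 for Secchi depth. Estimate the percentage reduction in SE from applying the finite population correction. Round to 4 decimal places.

f = n/N = 5272/34960 = 0.15080092.
SE_no-fpc = √(s²/n) = 0.026214795; SE_fpc = √((1−f)s²/n) = 0.024157458.
Ratio = √(1−f) = 0.92151999. Reduction = 100·(1 − 0.92151999) = 7.8480%.

7.8480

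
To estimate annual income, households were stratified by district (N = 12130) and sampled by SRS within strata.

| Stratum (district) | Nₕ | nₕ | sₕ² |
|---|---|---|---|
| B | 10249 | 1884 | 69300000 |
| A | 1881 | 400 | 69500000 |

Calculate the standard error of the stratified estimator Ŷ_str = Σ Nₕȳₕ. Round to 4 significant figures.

1.907 × 10^6

Var(Ŷ_str) = Σₕ Nₕ²(1 − fₕ)sₕ²/nₕ.
B: 10249²·(1 − 1884/10249)·69300000/1884 = 3.1535504 × 10^12.
A: 1881²·(1 − 400/1881)·69500000/400 = 4.8402597 × 10^11.
Sum = 3.6375764 × 10^12.
SE = √(3.6375764 × 10^12) = 1.907 × 10^6.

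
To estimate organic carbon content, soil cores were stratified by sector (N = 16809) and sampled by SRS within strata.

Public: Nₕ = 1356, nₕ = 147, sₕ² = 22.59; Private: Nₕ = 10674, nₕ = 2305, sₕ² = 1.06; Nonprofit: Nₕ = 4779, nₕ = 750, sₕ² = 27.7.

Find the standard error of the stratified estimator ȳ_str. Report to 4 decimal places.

Var(ȳ_str) = Σₕ Wₕ²(1 − fₕ)sₕ²/nₕ with Wₕ = Nₕ/N, N = 16809.
Public: Wₕ = 0.08067107; term = 0.08067107²·(1 − 0.10840708)·22.59/147 = 8.9166379 × 10^-4.
Private: Wₕ = 0.63501696; term = 0.63501696²·(1 − 0.21594529)·1.06/2305 = 1.4539583 × 10^-4.
Nonprofit: Wₕ = 0.28431198; term = 0.28431198²·(1 − 0.15693660)·27.7/750 = 0.0025169179.
Sum = 0.0035539775.
SE = √(0.0035539775) = 0.0596.

0.0596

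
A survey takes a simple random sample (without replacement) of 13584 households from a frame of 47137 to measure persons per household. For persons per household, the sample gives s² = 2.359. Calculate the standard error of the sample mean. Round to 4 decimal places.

Under SRS without replacement, Var(ȳ) = (1 − f)·s²/n with f = n/N = 13584/47137 = 0.28818126.
Var(ȳ) = (1 − 0.28818126)·2.359/13584 = 0.71181874·1.7366019 × 10^-4 = 1.2361458 × 10^-4.
SE(ȳ) = √(1.2361458 × 10^-4) = 0.0111.

0.0111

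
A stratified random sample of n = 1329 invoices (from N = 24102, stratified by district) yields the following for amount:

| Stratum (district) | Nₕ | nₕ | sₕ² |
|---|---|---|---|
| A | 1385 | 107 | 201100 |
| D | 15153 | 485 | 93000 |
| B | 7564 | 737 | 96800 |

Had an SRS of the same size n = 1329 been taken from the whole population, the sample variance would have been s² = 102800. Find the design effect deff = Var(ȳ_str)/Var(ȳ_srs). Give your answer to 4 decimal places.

1.2420

Var(ȳ_str) = Σ Wₕ²(1−fₕ)sₕ²/nₕ with Wₕ = Nₕ/24102:
  A: (1385/24102)²·(1−107/1385)·201100/107 = 5.7266779
  D: (15153/24102)²·(1−485/15153)·93000/485 = 73.367644
  B: (7564/24102)²·(1−737/7564)·96800/737 = 11.675705
  → Var(ȳ_str) = 90.770027.
Var(ȳ_srs) = (1 − 1329/24102)·102800/1329 = 73.086186.
deff = 90.770027 / 73.086186 = 1.2420.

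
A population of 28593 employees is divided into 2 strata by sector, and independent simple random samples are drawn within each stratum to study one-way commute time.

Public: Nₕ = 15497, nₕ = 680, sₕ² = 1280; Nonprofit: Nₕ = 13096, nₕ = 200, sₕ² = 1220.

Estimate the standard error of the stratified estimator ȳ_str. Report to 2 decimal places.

1.34

Var(ȳ_str) = Σₕ Wₕ²(1 − fₕ)sₕ²/nₕ with Wₕ = Nₕ/N, N = 28593.
Public: Wₕ = 0.54198580; term = 0.54198580²·(1 − 0.04387946)·1280/680 = 0.52867591.
Nonprofit: Wₕ = 0.45801420; term = 0.45801420²·(1 − 0.01527184)·1220/200 = 1.2600973.
Sum = 1.7887732.
SE = √(1.7887732) = 1.34.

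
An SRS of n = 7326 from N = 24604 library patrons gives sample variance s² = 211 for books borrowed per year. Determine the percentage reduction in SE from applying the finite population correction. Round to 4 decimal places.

f = n/N = 7326/24604 = 0.29775646.
SE_no-fpc = √(s²/n) = 0.16971013; SE_fpc = √((1−f)s²/n) = 0.14221704.
Ratio = √(1−f) = 0.83799972. Reduction = 100·(1 − 0.83799972) = 16.2000%.

16.2000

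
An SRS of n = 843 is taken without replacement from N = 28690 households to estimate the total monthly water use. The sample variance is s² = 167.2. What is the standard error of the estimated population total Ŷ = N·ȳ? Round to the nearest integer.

12588

Var(Ŷ) = N²·Var(ȳ) = N²·(1 − n/N)·s²/n.
f = 843/28690 = 0.02938306; Var(ȳ) = 0.97061694·167.2/843 = 0.19251145.
Var(Ŷ) = 28690² · 0.19251145 = 1.5845927 × 10^8.
SE(Ŷ) = √(1.5845927 × 10^8) = 12588.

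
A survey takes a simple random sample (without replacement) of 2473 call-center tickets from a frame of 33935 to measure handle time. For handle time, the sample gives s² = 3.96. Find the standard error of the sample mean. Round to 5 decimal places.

Under SRS without replacement, Var(ȳ) = (1 − f)·s²/n with f = n/N = 2473/33935 = 0.07287461.
Var(ȳ) = (1 − 0.07287461)·3.96/2473 = 0.92712539·0.001601294 = 0.0014846003.
SE(ȳ) = √(0.0014846003) = 0.03853.

0.03853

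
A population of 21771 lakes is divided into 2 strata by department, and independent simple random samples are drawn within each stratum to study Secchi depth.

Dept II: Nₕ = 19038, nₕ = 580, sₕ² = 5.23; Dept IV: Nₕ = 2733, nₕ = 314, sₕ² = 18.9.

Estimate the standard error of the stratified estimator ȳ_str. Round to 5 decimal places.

Var(ȳ_str) = Σₕ Wₕ²(1 − fₕ)sₕ²/nₕ with Wₕ = Nₕ/N, N = 21771.
Dept II: Wₕ = 0.87446603; term = 0.87446603²·(1 − 0.03046539)·5.23/580 = 0.0066853308.
Dept IV: Wₕ = 0.12553397; term = 0.12553397²·(1 − 0.11489206)·18.9/314 = 8.3955838 × 10^-4.
Sum = 0.0075248892.
SE = √(0.0075248892) = 0.08675.

0.08675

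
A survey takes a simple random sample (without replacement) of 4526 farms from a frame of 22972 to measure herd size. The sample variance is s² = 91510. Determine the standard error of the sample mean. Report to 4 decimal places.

4.0293

Under SRS without replacement, Var(ȳ) = (1 − f)·s²/n with f = n/N = 4526/22972 = 0.19702246.
Var(ȳ) = (1 − 0.19702246)·91510/4526 = 0.80297754·20.218736 = 16.235191.
SE(ȳ) = √(16.235191) = 4.0293.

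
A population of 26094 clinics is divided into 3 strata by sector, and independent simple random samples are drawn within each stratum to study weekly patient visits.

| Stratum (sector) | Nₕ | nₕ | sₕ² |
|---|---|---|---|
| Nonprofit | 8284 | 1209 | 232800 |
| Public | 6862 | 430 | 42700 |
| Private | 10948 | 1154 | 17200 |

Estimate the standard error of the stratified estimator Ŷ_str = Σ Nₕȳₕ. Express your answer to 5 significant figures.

Var(Ŷ_str) = Σₕ Nₕ²(1 − fₕ)sₕ²/nₕ.
Nonprofit: 8284²·(1 − 1209/8284)·232800/1209 = 1.1285562 × 10^10.
Public: 6862²·(1 − 430/6862)·42700/430 = 4.3828456 × 10^9.
Private: 10948²·(1 − 1154/10948)·17200/1154 = 1.59815 × 10^9.
Sum = 1.7266558 × 10^10.
SE = √(1.7266558 × 10^10) = 131400.

131400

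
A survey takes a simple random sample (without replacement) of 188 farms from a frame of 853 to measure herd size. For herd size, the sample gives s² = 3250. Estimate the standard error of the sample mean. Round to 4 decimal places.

Under SRS without replacement, Var(ȳ) = (1 − f)·s²/n with f = n/N = 188/853 = 0.22039859.
Var(ȳ) = (1 − 0.22039859)·3250/188 = 0.77960141·17.287234 = 13.477152.
SE(ȳ) = √(13.477152) = 3.6711.

3.6711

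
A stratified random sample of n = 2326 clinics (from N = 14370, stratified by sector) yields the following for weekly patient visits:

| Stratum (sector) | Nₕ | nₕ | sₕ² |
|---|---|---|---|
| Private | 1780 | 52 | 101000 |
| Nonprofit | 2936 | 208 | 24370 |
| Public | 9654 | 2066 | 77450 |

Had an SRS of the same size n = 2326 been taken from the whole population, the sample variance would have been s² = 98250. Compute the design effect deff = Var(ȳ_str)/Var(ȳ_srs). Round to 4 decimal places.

Var(ȳ_str) = Σ Wₕ²(1−fₕ)sₕ²/nₕ with Wₕ = Nₕ/14370:
  Private: (1780/14370)²·(1−52/1780)·101000/52 = 28.931319
  Nonprofit: (2936/14370)²·(1−208/2936)·24370/208 = 4.5444264
  Public: (9654/14370)²·(1−2066/9654)·77450/2066 = 13.298792
  → Var(ȳ_str) = 46.774537.
Var(ȳ_srs) = (1 − 2326/14370)·98250/2326 = 35.402736.
deff = 46.774537 / 35.402736 = 1.3212.

1.3212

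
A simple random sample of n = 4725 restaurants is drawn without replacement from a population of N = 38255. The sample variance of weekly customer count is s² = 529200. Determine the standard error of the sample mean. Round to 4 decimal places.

9.9079

Under SRS without replacement, Var(ȳ) = (1 − f)·s²/n with f = n/N = 4725/38255 = 0.12351327.
Var(ȳ) = (1 − 0.12351327)·529200/4725 = 0.87648673·112 = 98.166514.
SE(ȳ) = √(98.166514) = 9.9079.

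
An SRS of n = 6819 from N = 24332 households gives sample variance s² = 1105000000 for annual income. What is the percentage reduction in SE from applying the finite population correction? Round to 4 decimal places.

15.1618

f = n/N = 6819/24332 = 0.28024823.
SE_no-fpc = √(s²/n) = 402.55089; SE_fpc = √((1−f)s²/n) = 341.51687.
Ratio = √(1−f) = 0.84838185. Reduction = 100·(1 − 0.84838185) = 15.1618%.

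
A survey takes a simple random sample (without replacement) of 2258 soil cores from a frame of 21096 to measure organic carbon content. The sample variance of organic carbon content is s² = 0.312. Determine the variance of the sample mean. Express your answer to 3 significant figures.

Under SRS without replacement, Var(ȳ) = (1 − f)·s²/n with f = n/N = 2258/21096 = 0.10703451.
Var(ȳ) = (1 − 0.10703451)·0.312/2258 = 0.89296549·1.3817538 × 10^-4 = 1.2338584 × 10^-4.

1.23 × 10^-4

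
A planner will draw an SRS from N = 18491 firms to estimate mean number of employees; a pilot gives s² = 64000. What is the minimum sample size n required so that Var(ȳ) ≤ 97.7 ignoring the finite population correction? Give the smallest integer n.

656

Without fpc, n₀ = s²/D = 64000/97.7 = 655.0665.
Rounding up, n = 656.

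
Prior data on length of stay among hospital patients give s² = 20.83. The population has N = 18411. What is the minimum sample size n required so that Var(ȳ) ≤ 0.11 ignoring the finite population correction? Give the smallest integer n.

190

Without fpc, n₀ = s²/D = 20.83/0.11 = 189.3636.
Rounding up, n = 190.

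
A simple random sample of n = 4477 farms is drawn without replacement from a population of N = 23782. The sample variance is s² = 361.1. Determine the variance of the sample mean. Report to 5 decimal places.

Under SRS without replacement, Var(ȳ) = (1 − f)·s²/n with f = n/N = 4477/23782 = 0.18825162.
Var(ȳ) = (1 − 0.18825162)·361.1/4477 = 0.81174838·0.08065669 = 0.065472937.

0.06547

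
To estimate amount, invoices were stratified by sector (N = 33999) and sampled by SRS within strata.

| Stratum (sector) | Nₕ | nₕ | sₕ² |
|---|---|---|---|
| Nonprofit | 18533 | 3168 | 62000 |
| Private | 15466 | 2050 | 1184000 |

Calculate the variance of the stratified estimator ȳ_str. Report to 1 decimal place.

108.5

Var(ȳ_str) = Σₕ Wₕ²(1 − fₕ)sₕ²/nₕ with Wₕ = Nₕ/N, N = 33999.
Nonprofit: Wₕ = 0.54510427; term = 0.54510427²·(1 − 0.17093833)·62000/3168 = 4.8211708.
Private: Wₕ = 0.45489573; term = 0.45489573²·(1 − 0.13254882)·1184000/2050 = 103.67323.
Sum = 108.4944.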